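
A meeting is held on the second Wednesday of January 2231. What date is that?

January 1, 2231 is a Saturday.
The first Wednesday is therefore January 5 (4 days later).
The second Wednesday is 5 + 1×7 = January 12.

January 12, 2231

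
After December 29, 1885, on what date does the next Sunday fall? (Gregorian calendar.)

Dec 29, 1885 is a Tuesday.
From Tuesday to the next Sunday is 5 days.
Dec 29, 1885 + 5 = Jan 3, 1886.

January 3, 1886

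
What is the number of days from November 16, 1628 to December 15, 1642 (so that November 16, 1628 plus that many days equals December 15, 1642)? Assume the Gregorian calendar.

5142

Nov 16, 1628 → Nov 16, 1629: 365 days.
Nov 16, 1629 → Nov 16, 1630: 365 days.
Nov 16, 1630 → Nov 16, 1631: 365 days.
Nov 16, 1631 → Nov 16, 1632: 366 days (Feb 29, 1632 is in that span).
Nov 16, 1632 → Nov 16, 1633: 365 days.
Nov 16, 1633 → Nov 16, 1634: 365 days.
Nov 16, 1634 → Nov 16, 1635: 365 days.
Nov 16, 1635 → Nov 16, 1636: 366 days (Feb 29, 1636 is in that span).
Nov 16, 1636 → Nov 16, 1637: 365 days.
Nov 16, 1637 → Nov 16, 1638: 365 days.
Nov 16, 1638 → Nov 16, 1639: 365 days.
Nov 16, 1639 → Nov 16, 1640: 366 days (Feb 29, 1640 is in that span).
Nov 16, 1640 → Nov 16, 1641: 365 days.
Nov 16, 1641 → Dec 16, 1641: 30 days (November has 30).
Dec 16, 1641 → Jan 16, 1642: 31 days (December has 31).
Jan 16, 1642 → Feb 16, 1642: 31 days (January has 31).
Feb 16, 1642 → Mar 16, 1642: 28 days (February has 28).
Mar 16, 1642 → Apr 16, 1642: 31 days (March has 31).
Apr 16, 1642 → May 16, 1642: 30 days (April has 30).
May 16, 1642 → Jun 16, 1642: 31 days (May has 31).
Jun 16, 1642 → Jul 16, 1642: 30 days (June has 30).
Jul 16, 1642 → Aug 16, 1642: 31 days (July has 31).
Aug 16, 1642 → Sep 16, 1642: 31 days (August has 31).
Sep 16, 1642 → Oct 16, 1642: 30 days (September has 30).
Oct 16, 1642 → Nov 16, 1642: 31 days (October has 31).
Nov 16, 1642 → Dec 15, 1642: 29 days.
Total: 5142 days.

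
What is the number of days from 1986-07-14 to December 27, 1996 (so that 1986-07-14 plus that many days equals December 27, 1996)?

Jul 14, 1986 → Jul 14, 1987: 365 days.
Jul 14, 1987 → Jul 14, 1988: 366 days (Feb 29, 1988 is in that span).
Jul 14, 1988 → Jul 14, 1989: 365 days.
Jul 14, 1989 → Jul 14, 1990: 365 days.
Jul 14, 1990 → Jul 14, 1991: 365 days.
Jul 14, 1991 → Jul 14, 1992: 366 days (Feb 29, 1992 is in that span).
Jul 14, 1992 → Jul 14, 1993: 365 days.
Jul 14, 1993 → Jul 14, 1994: 365 days.
Jul 14, 1994 → Jul 14, 1995: 365 days.
Jul 14, 1995 → Jul 14, 1996: 366 days (Feb 29, 1996 is in that span).
Jul 14, 1996 → Aug 14, 1996: 31 days (July has 31).
Aug 14, 1996 → Sep 14, 1996: 31 days (August has 31).
Sep 14, 1996 → Oct 14, 1996: 30 days (September has 30).
Oct 14, 1996 → Nov 14, 1996: 31 days (October has 31).
Nov 14, 1996 → Dec 14, 1996: 30 days (November has 30).
Dec 14, 1996 → Dec 27, 1996: 13 days.
Total: 3819 days.

3819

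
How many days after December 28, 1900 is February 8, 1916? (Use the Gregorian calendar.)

5520

Dec 28, 1900 → Dec 28, 1901: 365 days.
Dec 28, 1901 → Dec 28, 1902: 365 days.
Dec 28, 1902 → Dec 28, 1903: 365 days.
Dec 28, 1903 → Dec 28, 1904: 366 days (Feb 29, 1904 is in that span).
Dec 28, 1904 → Dec 28, 1905: 365 days.
Dec 28, 1905 → Dec 28, 1906: 365 days.
Dec 28, 1906 → Dec 28, 1907: 365 days.
Dec 28, 1907 → Dec 28, 1908: 366 days (Feb 29, 1908 is in that span).
Dec 28, 1908 → Dec 28, 1909: 365 days.
Dec 28, 1909 → Dec 28, 1910: 365 days.
Dec 28, 1910 → Dec 28, 1911: 365 days.
Dec 28, 1911 → Dec 28, 1912: 366 days (Feb 29, 1912 is in that span).
Dec 28, 1912 → Dec 28, 1913: 365 days.
Dec 28, 1913 → Dec 28, 1914: 365 days.
Dec 28, 1914 → Dec 28, 1915: 365 days.
Dec 28, 1915 → Jan 28, 1916: 31 days (December has 31).
Jan 28, 1916 → Feb 8, 1916: 11 days.
Total: 5520 days.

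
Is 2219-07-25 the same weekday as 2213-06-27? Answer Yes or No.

Yes

From Jun 27, 2213 to Jul 25, 2219 is 2219 days.
2219 mod 7 = 0, so they are the same weekday.
(Jun 27, 2213 is a Sunday; Jul 25, 2219 is a Sunday.)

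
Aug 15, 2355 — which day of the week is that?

Monday

Doomsday rule: the anchor day for the 2300s is Wednesday. For year 55: 55÷12 = 4 r 7, and 7÷4 = 1, so 4+7+1 = 12.
Wednesday + 12 ≡ Monday — that's 2355's doomsday.
In August the doomsday date is Aug 8.
Aug 15 is 7 days after Aug 8; 7 mod 7 = 0, so Monday + 0 = Monday.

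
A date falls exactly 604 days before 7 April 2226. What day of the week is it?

Wednesday

Apr 7, 2226 is a Friday.
604 mod 7 = 2, so 604 days before a Friday is Friday − 2 = Wednesday.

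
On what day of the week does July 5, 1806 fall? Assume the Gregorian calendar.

Doomsday rule: the anchor day for the 1800s is Friday. For year 06: 6÷12 = 0 r 6, and 6÷4 = 1, so 0+6+1 = 7.
Friday + 7 ≡ Friday — that's 1806's doomsday.
In July the doomsday date is Jul 11.
Jul 5 is 6 days before Jul 11; 6 mod 7 = 6, so Friday − 6 = Saturday.

Saturday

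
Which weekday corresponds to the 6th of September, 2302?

Saturday

Doomsday rule: the anchor day for the 2300s is Wednesday. For year 02: 2÷12 = 0 r 2, and 2÷4 = 0, so 0+2+0 = 2.
Wednesday + 2 ≡ Friday — that's 2302's doomsday.
In September the doomsday date is Sep 5.
Sep 6 is 1 day after Sep 5; 1 mod 7 = 1, so Friday + 1 = Saturday.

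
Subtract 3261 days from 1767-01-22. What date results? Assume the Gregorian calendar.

−365 (one year) → Jan 22, 1766 (2896 left).
−365 (one year) → Jan 22, 1765 (2531 left).
−366 (one year; includes Feb 29, 1764) → Jan 22, 1764 (2165 left).
−365 (one year) → Jan 22, 1763 (1800 left).
−365 (one year) → Jan 22, 1762 (1435 left).
−365 (one year) → Jan 22, 1761 (1070 left).
−366 (one year; includes Feb 29, 1760) → Jan 22, 1760 (704 left).
−365 (one year) → Jan 22, 1759 (339 left).
−22 → Dec 31, 1758 (end of Dec, 31 days; 317 left).
−31 → Nov 30, 1758 (end of Nov, 30 days; 286 left).
−30 → Oct 31, 1758 (end of Oct, 31 days; 256 left).
−31 → Sep 30, 1758 (end of Sep, 30 days; 225 left).
−30 → Aug 31, 1758 (end of Aug, 31 days; 195 left).
−31 → Jul 31, 1758 (end of Jul, 31 days; 164 left).
−31 → Jun 30, 1758 (end of Jun, 30 days; 133 left).
−30 → May 31, 1758 (end of May, 31 days; 103 left).
−31 → Apr 30, 1758 (end of Apr, 30 days; 72 left).
−30 → Mar 31, 1758 (end of Mar, 31 days; 42 left).
−31 → Feb 28, 1758 (end of Feb, 28 days; 11 left).
−11 → Feb 17, 1758.

February 17, 1758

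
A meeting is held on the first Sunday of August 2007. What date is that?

August 1, 2007 is a Wednesday.
The first Sunday is therefore August 5 (4 days later).

August 5, 2007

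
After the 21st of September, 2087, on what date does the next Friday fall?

September 26, 2087

Sep 21, 2087 is a Sunday.
From Sunday to the next Friday is 5 days.
Sep 21, 2087 + 5 = Sep 26, 2087.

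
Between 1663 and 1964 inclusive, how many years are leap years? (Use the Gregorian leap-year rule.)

73

Multiples of 4 in [1663,1964]: 76.
Of those, multiples of 100: 3 (not leap unless ÷400).
Multiples of 400: 0.
Leap years = 76 − 3 + 0 = 73.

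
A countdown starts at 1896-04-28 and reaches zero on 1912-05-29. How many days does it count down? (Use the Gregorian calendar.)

5874

Apr 28, 1896 → Apr 28, 1897: 365 days.
Apr 28, 1897 → Apr 28, 1898: 365 days.
Apr 28, 1898 → Apr 28, 1899: 365 days.
Apr 28, 1899 → Apr 28, 1900: 365 days.
Apr 28, 1900 → Apr 28, 1901: 365 days.
Apr 28, 1901 → Apr 28, 1902: 365 days.
Apr 28, 1902 → Apr 28, 1903: 365 days.
Apr 28, 1903 → Apr 28, 1904: 366 days (Feb 29, 1904 is in that span).
Apr 28, 1904 → Apr 28, 1905: 365 days.
Apr 28, 1905 → Apr 28, 1906: 365 days.
Apr 28, 1906 → Apr 28, 1907: 365 days.
Apr 28, 1907 → Apr 28, 1908: 366 days (Feb 29, 1908 is in that span).
Apr 28, 1908 → Apr 28, 1909: 365 days.
Apr 28, 1909 → Apr 28, 1910: 365 days.
Apr 28, 1910 → Apr 28, 1911: 365 days.
Apr 28, 1911 → May 28, 1911: 30 days (April has 30).
May 28, 1911 → Jun 28, 1911: 31 days (May has 31).
Jun 28, 1911 → Jul 28, 1911: 30 days (June has 30).
Jul 28, 1911 → Aug 28, 1911: 31 days (July has 31).
Aug 28, 1911 → Sep 28, 1911: 31 days (August has 31).
Sep 28, 1911 → Oct 28, 1911: 30 days (September has 30).
Oct 28, 1911 → Nov 28, 1911: 31 days (October has 31).
Nov 28, 1911 → Dec 28, 1911: 30 days (November has 30).
Dec 28, 1911 → Jan 28, 1912: 31 days (December has 31).
Jan 28, 1912 → Feb 28, 1912: 31 days (January has 31).
Feb 28, 1912 → Mar 28, 1912: 29 days (February has 29).
Mar 28, 1912 → Apr 28, 1912: 31 days (March has 31).
Apr 28, 1912 → May 28, 1912: 30 days (April has 30).
May 28, 1912 → May 29, 1912: 1 days.
Total: 5874 days.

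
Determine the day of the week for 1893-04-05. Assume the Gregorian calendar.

Wednesday

Doomsday rule: the anchor day for the 1800s is Friday. For year 93: 93÷12 = 7 r 9, and 9÷4 = 2, so 7+9+2 = 18.
Friday + 18 ≡ Tuesday — that's 1893's doomsday.
In April the doomsday date is Apr 4.
Apr 5 is 1 day after Apr 4; 1 mod 7 = 1, so Tuesday + 1 = Wednesday.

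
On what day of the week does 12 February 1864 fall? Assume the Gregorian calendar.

Friday

Doomsday rule: the anchor day for the 1800s is Friday. For year 64: 64÷12 = 5 r 4, and 4÷4 = 1, so 5+4+1 = 10.
Friday + 10 ≡ Monday — that's 1864's doomsday.
In February the doomsday date is Feb 29 (1864 is a leap year (divisible by 4)).
Feb 12 is 17 days before Feb 29; 17 mod 7 = 3, so Monday − 3 = Friday.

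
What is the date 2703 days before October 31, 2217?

June 7, 2210

−365 (one year) → Oct 31, 2216 (2338 left).
−366 (one year; includes Feb 29, 2216) → Oct 31, 2215 (1972 left).
−365 (one year) → Oct 31, 2214 (1607 left).
−365 (one year) → Oct 31, 2213 (1242 left).
−365 (one year) → Oct 31, 2212 (877 left).
−366 (one year; includes Feb 29, 2212) → Oct 31, 2211 (511 left).
−365 (one year) → Oct 31, 2210 (146 left).
−31 → Sep 30, 2210 (end of Sep, 30 days; 115 left).
−30 → Aug 31, 2210 (end of Aug, 31 days; 85 left).
−31 → Jul 31, 2210 (end of Jul, 31 days; 54 left).
−31 → Jun 30, 2210 (end of Jun, 30 days; 23 left).
−23 → Jun 7, 2210.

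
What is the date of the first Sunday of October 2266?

October 7, 2266

October 1, 2266 is a Monday.
The first Sunday is therefore October 7 (6 days later).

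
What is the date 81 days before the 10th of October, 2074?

July 21, 2074

−10 → Sep 30, 2074 (end of Sep, 30 days; 71 left).
−30 → Aug 31, 2074 (end of Aug, 31 days; 41 left).
−31 → Jul 31, 2074 (end of Jul, 31 days; 10 left).
−10 → Jul 21, 2074.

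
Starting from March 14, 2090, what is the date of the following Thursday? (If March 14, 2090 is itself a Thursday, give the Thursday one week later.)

Mar 14, 2090 is a Tuesday.
From Tuesday to the next Thursday is 2 days.
Mar 14, 2090 + 2 = Mar 16, 2090.

March 16, 2090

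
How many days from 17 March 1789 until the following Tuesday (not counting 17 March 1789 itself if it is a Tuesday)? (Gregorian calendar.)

Mar 17, 1789 is a Tuesday.
From Tuesday to the next Tuesday is 7 days.

7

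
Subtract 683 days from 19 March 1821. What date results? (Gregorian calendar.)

−365 (one year) → Mar 19, 1820 (318 left).
−19 → Feb 29, 1820 (end of Feb, 29 days; 299 left).
−29 → Jan 31, 1820 (end of Jan, 31 days; 270 left).
−31 → Dec 31, 1819 (end of Dec, 31 days; 239 left).
−31 → Nov 30, 1819 (end of Nov, 30 days; 208 left).
−30 → Oct 31, 1819 (end of Oct, 31 days; 178 left).
−31 → Sep 30, 1819 (end of Sep, 30 days; 147 left).
−30 → Aug 31, 1819 (end of Aug, 31 days; 117 left).
−31 → Jul 31, 1819 (end of Jul, 31 days; 86 left).
−31 → Jun 30, 1819 (end of Jun, 30 days; 55 left).
−30 → May 31, 1819 (end of May, 31 days; 25 left).
−25 → May 6, 1819.

May 6, 1819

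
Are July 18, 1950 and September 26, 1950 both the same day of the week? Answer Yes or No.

Yes

From Jul 18, 1950 to Sep 26, 1950 is 70 days.
70 mod 7 = 0, so they are the same weekday.
(Jul 18, 1950 is a Tuesday; Sep 26, 1950 is a Tuesday.)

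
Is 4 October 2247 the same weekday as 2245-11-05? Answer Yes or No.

From Nov 5, 2245 to Oct 4, 2247 is 698 days.
698 mod 7 = 5, so they are different weekdays.
(Nov 5, 2245 is a Wednesday; Oct 4, 2247 is a Monday.)

No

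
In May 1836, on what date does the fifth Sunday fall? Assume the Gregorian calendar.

May 29, 1836

May 1, 1836 is a Sunday.
The first Sunday is therefore May 1 (same day).
The fifth Sunday is 1 + 4×7 = May 29.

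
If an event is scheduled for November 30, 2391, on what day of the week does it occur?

Doomsday rule: the anchor day for the 2300s is Wednesday. For year 91: 91÷12 = 7 r 7, and 7÷4 = 1, so 7+7+1 = 15.
Wednesday + 15 ≡ Thursday — that's 2391's doomsday.
In November the doomsday date is Nov 7.
Nov 30 is 23 days after Nov 7; 23 mod 7 = 2, so Thursday + 2 = Saturday.

Saturday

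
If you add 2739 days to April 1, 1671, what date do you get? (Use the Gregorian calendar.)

September 30, 1678

+366 (one year; includes Feb 29, 1672) → Apr 1, 1672 (2373 left).
+365 (one year) → Apr 1, 1673 (2008 left).
+365 (one year) → Apr 1, 1674 (1643 left).
+365 (one year) → Apr 1, 1675 (1278 left).
+366 (one year; includes Feb 29, 1676) → Apr 1, 1676 (912 left).
+365 (one year) → Apr 1, 1677 (547 left).
+365 (one year) → Apr 1, 1678 (182 left).
Apr has 30 days: +30 → May 1, 1678 (152 left).
May has 31 days: +31 → Jun 1, 1678 (121 left).
Jun has 30 days: +30 → Jul 1, 1678 (91 left).
Jul has 31 days: +31 → Aug 1, 1678 (60 left).
Aug has 31 days: +31 → Sep 1, 1678 (29 left).
+29 → Sep 30, 1678.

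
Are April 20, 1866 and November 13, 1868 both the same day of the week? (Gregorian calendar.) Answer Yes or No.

Yes

From Apr 20, 1866 to Nov 13, 1868 is 938 days.
938 mod 7 = 0, so they are the same weekday.
(Apr 20, 1866 is a Friday; Nov 13, 1868 is a Friday.)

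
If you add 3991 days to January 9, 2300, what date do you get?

+365 (one year) → Jan 9, 2301 (3626 left).
+365 (one year) → Jan 9, 2302 (3261 left).
+365 (one year) → Jan 9, 2303 (2896 left).
+365 (one year) → Jan 9, 2304 (2531 left).
+366 (one year; includes Feb 29, 2304) → Jan 9, 2305 (2165 left).
+365 (one year) → Jan 9, 2306 (1800 left).
+365 (one year) → Jan 9, 2307 (1435 left).
+365 (one year) → Jan 9, 2308 (1070 left).
+366 (one year; includes Feb 29, 2308) → Jan 9, 2309 (704 left).
+365 (one year) → Jan 9, 2310 (339 left).
Jan has 31 days: +23 → Feb 1, 2310 (316 left).
Feb has 28 days: +28 → Mar 1, 2310 (288 left).
Mar has 31 days: +31 → Apr 1, 2310 (257 left).
Apr has 30 days: +30 → May 1, 2310 (227 left).
May has 31 days: +31 → Jun 1, 2310 (196 left).
Jun has 30 days: +30 → Jul 1, 2310 (166 left).
Jul has 31 days: +31 → Aug 1, 2310 (135 left).
Aug has 31 days: +31 → Sep 1, 2310 (104 left).
Sep has 30 days: +30 → Oct 1, 2310 (74 left).
Oct has 31 days: +31 → Nov 1, 2310 (43 left).
Nov has 30 days: +30 → Dec 1, 2310 (13 left).
+13 → Dec 14, 2310.

December 14, 2310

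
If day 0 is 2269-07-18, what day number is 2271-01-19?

550

Jul 18, 2269 → Jul 18, 2270: 365 days.
Jul 18, 2270 → Aug 18, 2270: 31 days (July has 31).
Aug 18, 2270 → Sep 18, 2270: 31 days (August has 31).
Sep 18, 2270 → Oct 18, 2270: 30 days (September has 30).
Oct 18, 2270 → Nov 18, 2270: 31 days (October has 31).
Nov 18, 2270 → Dec 18, 2270: 30 days (November has 30).
Dec 18, 2270 → Jan 18, 2271: 31 days (December has 31).
Jan 18, 2271 → Jan 19, 2271: 1 days.
Total: 550 days.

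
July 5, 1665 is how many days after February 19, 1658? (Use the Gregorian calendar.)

Feb 19, 1658 → Feb 19, 1659: 365 days.
Feb 19, 1659 → Feb 19, 1660: 365 days.
Feb 19, 1660 → Feb 19, 1661: 366 days (Feb 29, 1660 is in that span).
Feb 19, 1661 → Feb 19, 1662: 365 days.
Feb 19, 1662 → Feb 19, 1663: 365 days.
Feb 19, 1663 → Feb 19, 1664: 365 days.
Feb 19, 1664 → Feb 19, 1665: 366 days (Feb 29, 1664 is in that span).
Feb 19, 1665 → Mar 19, 1665: 28 days (February has 28).
Mar 19, 1665 → Apr 19, 1665: 31 days (March has 31).
Apr 19, 1665 → May 19, 1665: 30 days (April has 30).
May 19, 1665 → Jun 19, 1665: 31 days (May has 31).
Jun 19, 1665 → Jul 5, 1665: 16 days.
Total: 2693 days.

2693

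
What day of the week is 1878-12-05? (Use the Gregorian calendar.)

Doomsday rule: the anchor day for the 1800s is Friday. For year 78: 78÷12 = 6 r 6, and 6÷4 = 1, so 6+6+1 = 13.
Friday + 13 ≡ Thursday — that's 1878's doomsday.
In December the doomsday date is Dec 12.
Dec 5 is 7 days before Dec 12; 7 mod 7 = 0, so Thursday − 0 = Thursday.

Thursday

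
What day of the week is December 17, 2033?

Saturday

January 1, 2033 is a Saturday.
Jan 1, 2033 → Feb 1, 2033: 31 days (January has 31).
Feb 1, 2033 → Mar 1, 2033: 28 days (February has 28).
Mar 1, 2033 → Apr 1, 2033: 31 days (March has 31).
Apr 1, 2033 → May 1, 2033: 30 days (April has 30).
May 1, 2033 → Jun 1, 2033: 31 days (May has 31).
Jun 1, 2033 → Jul 1, 2033: 30 days (June has 30).
Jul 1, 2033 → Aug 1, 2033: 31 days (July has 31).
Aug 1, 2033 → Sep 1, 2033: 31 days (August has 31).
Sep 1, 2033 → Oct 1, 2033: 30 days (September has 30).
Oct 1, 2033 → Nov 1, 2033: 31 days (October has 31).
Nov 1, 2033 → Dec 1, 2033: 30 days (November has 30).
Dec 1, 2033 → Dec 17, 2033: 16 days.
Total: 350 days.
350 mod 7 = 0, so Saturday + 0 = Saturday.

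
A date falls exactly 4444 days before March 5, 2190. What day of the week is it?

First find the weekday of Mar 5, 2190. Doomsday rule: the anchor day for the 2100s is Sunday. For year 90: 90÷12 = 7 r 6, and 6÷4 = 1, so 7+6+1 = 14.
Sunday + 14 ≡ Sunday — that's 2190's doomsday.
In March the doomsday date is Mar 14.
Mar 5 is 9 days before Mar 14; 9 mod 7 = 2, so Sunday − 2 = Friday.
4444 mod 7 = 6, so 4444 days before a Friday is Friday − 6 = Saturday.

Saturday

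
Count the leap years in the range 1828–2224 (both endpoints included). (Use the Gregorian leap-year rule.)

Multiples of 4 in [1828,2224]: 100.
Of those, multiples of 100: 4 (not leap unless ÷400).
Multiples of 400: 1.
Leap years = 100 − 4 + 1 = 97.

97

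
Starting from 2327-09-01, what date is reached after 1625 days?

February 12, 2332

+366 (one year; includes Feb 29, 2328) → Sep 1, 2328 (1259 left).
+365 (one year) → Sep 1, 2329 (894 left).
+365 (one year) → Sep 1, 2330 (529 left).
+365 (one year) → Sep 1, 2331 (164 left).
Sep has 30 days: +30 → Oct 1, 2331 (134 left).
Oct has 31 days: +31 → Nov 1, 2331 (103 left).
Nov has 30 days: +30 → Dec 1, 2331 (73 left).
Dec has 31 days: +31 → Jan 1, 2332 (42 left).
Jan has 31 days: +31 → Feb 1, 2332 (11 left).
+11 → Feb 12, 2332.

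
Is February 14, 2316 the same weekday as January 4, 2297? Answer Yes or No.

Yes

From Jan 4, 2297 to Feb 14, 2316 is 6979 days.
6979 mod 7 = 0, so they are the same weekday.
(Jan 4, 2297 is a Monday; Feb 14, 2316 is a Monday.)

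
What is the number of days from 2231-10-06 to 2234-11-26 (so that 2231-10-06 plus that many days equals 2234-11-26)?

1147

Oct 6, 2231 → Oct 6, 2232: 366 days (Feb 29, 2232 is in that span).
Oct 6, 2232 → Oct 6, 2233: 365 days.
Oct 6, 2233 → Oct 6, 2234: 365 days.
Oct 6, 2234 → Nov 6, 2234: 31 days (October has 31).
Nov 6, 2234 → Nov 26, 2234: 20 days.
Total: 1147 days.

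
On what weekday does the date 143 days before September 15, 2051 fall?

Tuesday

First find the weekday of Sep 15, 2051. Doomsday rule: the anchor day for the 2000s is Tuesday. For year 51: 51÷12 = 4 r 3, and 3÷4 = 0, so 4+3+0 = 7.
Tuesday + 7 ≡ Tuesday — that's 2051's doomsday.
In September the doomsday date is Sep 5.
Sep 15 is 10 days after Sep 5; 10 mod 7 = 3, so Tuesday + 3 = Friday.
143 mod 7 = 3, so 143 days before a Friday is Friday − 3 = Tuesday.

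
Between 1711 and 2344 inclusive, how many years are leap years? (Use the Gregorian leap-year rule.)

Multiples of 4 in [1711,2344]: 159.
Of those, multiples of 100: 6 (not leap unless ÷400).
Multiples of 400: 1.
Leap years = 159 − 6 + 1 = 154.

154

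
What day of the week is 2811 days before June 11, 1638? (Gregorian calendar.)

Monday

First find the weekday of Jun 11, 1638. Doomsday rule: the anchor day for the 1600s is Tuesday. For year 38: 38÷12 = 3 r 2, and 2÷4 = 0, so 3+2+0 = 5.
Tuesday + 5 ≡ Sunday — that's 1638's doomsday.
In June the doomsday date is Jun 6.
Jun 11 is 5 days after Jun 6; 5 mod 7 = 5, so Sunday + 5 = Friday.
2811 mod 7 = 4, so 2811 days before a Friday is Friday − 4 = Monday.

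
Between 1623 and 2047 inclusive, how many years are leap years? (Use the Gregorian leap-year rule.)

Multiples of 4 in [1623,2047]: 106.
Of those, multiples of 100: 4 (not leap unless ÷400).
Multiples of 400: 1.
Leap years = 106 − 4 + 1 = 103.

103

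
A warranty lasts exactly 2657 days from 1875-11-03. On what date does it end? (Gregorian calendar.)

+366 (one year; includes Feb 29, 1876) → Nov 3, 1876 (2291 left).
+365 (one year) → Nov 3, 1877 (1926 left).
+365 (one year) → Nov 3, 1878 (1561 left).
+365 (one year) → Nov 3, 1879 (1196 left).
+366 (one year; includes Feb 29, 1880) → Nov 3, 1880 (830 left).
+365 (one year) → Nov 3, 1881 (465 left).
+365 (one year) → Nov 3, 1882 (100 left).
Nov has 30 days: +28 → Dec 1, 1882 (72 left).
Dec has 31 days: +31 → Jan 1, 1883 (41 left).
Jan has 31 days: +31 → Feb 1, 1883 (10 left).
+10 → Feb 11, 1883.

February 11, 1883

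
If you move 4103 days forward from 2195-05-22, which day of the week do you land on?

Saturday

May 22, 2195 is a Friday.
4103 mod 7 = 1, so 4103 days after a Friday is Friday + 1 = Saturday.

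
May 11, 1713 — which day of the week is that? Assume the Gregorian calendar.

Thursday

Doomsday rule: the anchor day for the 1700s is Sunday. For year 13: 13÷12 = 1 r 1, and 1÷4 = 0, so 1+1+0 = 2.
Sunday + 2 ≡ Tuesday — that's 1713's doomsday.
In May the doomsday date is May 9.
May 11 is 2 days after May 9; 2 mod 7 = 2, so Tuesday + 2 = Thursday.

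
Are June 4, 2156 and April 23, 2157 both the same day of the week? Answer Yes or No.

From Jun 4, 2156 to Apr 23, 2157 is 323 days.
323 mod 7 = 1, so they are different weekdays.
(Jun 4, 2156 is a Friday; Apr 23, 2157 is a Saturday.)

No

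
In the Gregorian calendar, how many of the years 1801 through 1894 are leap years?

23

Multiples of 4 in [1801,1894]: 23.
Of those, multiples of 100: 0 (not leap unless ÷400).
Multiples of 400: 0.
Leap years = 23 − 0 + 0 = 23.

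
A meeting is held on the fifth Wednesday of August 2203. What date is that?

August 1, 2203 is a Monday.
The first Wednesday is therefore August 3 (2 days later).
The fifth Wednesday is 3 + 4×7 = August 31.

August 31, 2203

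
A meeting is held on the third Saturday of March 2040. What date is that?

March 1, 2040 is a Thursday.
The first Saturday is therefore March 3 (2 days later).
The third Saturday is 3 + 2×7 = March 17.

March 17, 2040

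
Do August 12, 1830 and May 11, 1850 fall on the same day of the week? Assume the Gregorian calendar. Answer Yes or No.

From Aug 12, 1830 to May 11, 1850 is 7212 days.
7212 mod 7 = 2, so they are different weekdays.
(Aug 12, 1830 is a Thursday; May 11, 1850 is a Saturday.)

No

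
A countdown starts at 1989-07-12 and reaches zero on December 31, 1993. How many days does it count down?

1633

Jul 12, 1989 → Jul 12, 1990: 365 days.
Jul 12, 1990 → Jul 12, 1991: 365 days.
Jul 12, 1991 → Jul 12, 1992: 366 days (Feb 29, 1992 is in that span).
Jul 12, 1992 → Jul 12, 1993: 365 days.
Jul 12, 1993 → Aug 12, 1993: 31 days (July has 31).
Aug 12, 1993 → Sep 12, 1993: 31 days (August has 31).
Sep 12, 1993 → Oct 12, 1993: 30 days (September has 30).
Oct 12, 1993 → Nov 12, 1993: 31 days (October has 31).
Nov 12, 1993 → Dec 12, 1993: 30 days (November has 30).
Dec 12, 1993 → Dec 31, 1993: 19 days.
Total: 1633 days.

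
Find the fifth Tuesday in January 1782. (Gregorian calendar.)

January 1, 1782 is a Tuesday.
The first Tuesday is therefore January 1 (same day).
The fifth Tuesday is 1 + 4×7 = January 29.

January 29, 1782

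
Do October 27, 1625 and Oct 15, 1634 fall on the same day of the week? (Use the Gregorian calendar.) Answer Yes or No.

From Oct 27, 1625 to Oct 15, 1634 is 3275 days.
3275 mod 7 = 6, so they are different weekdays.
(Oct 27, 1625 is a Monday; Oct 15, 1634 is a Sunday.)

No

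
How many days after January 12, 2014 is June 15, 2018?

1615

Jan 12, 2014 → Jan 12, 2015: 365 days.
Jan 12, 2015 → Jan 12, 2016: 365 days.
Jan 12, 2016 → Jan 12, 2017: 366 days (Feb 29, 2016 is in that span).
Jan 12, 2017 → Jan 12, 2018: 365 days.
Jan 12, 2018 → Feb 12, 2018: 31 days (January has 31).
Feb 12, 2018 → Mar 12, 2018: 28 days (February has 28).
Mar 12, 2018 → Apr 12, 2018: 31 days (March has 31).
Apr 12, 2018 → May 12, 2018: 30 days (April has 30).
May 12, 2018 → Jun 12, 2018: 31 days (May has 31).
Jun 12, 2018 → Jun 15, 2018: 3 days.
Total: 1615 days.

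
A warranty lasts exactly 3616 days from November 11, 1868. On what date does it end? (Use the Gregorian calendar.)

+365 (one year) → Nov 11, 1869 (3251 left).
+365 (one year) → Nov 11, 1870 (2886 left).
+365 (one year) → Nov 11, 1871 (2521 left).
+366 (one year; includes Feb 29, 1872) → Nov 11, 1872 (2155 left).
+365 (one year) → Nov 11, 1873 (1790 left).
+365 (one year) → Nov 11, 1874 (1425 left).
+365 (one year) → Nov 11, 1875 (1060 left).
+366 (one year; includes Feb 29, 1876) → Nov 11, 1876 (694 left).
+365 (one year) → Nov 11, 1877 (329 left).
Nov has 30 days: +20 → Dec 1, 1877 (309 left).
Dec has 31 days: +31 → Jan 1, 1878 (278 left).
Jan has 31 days: +31 → Feb 1, 1878 (247 left).
Feb has 28 days: +28 → Mar 1, 1878 (219 left).
Mar has 31 days: +31 → Apr 1, 1878 (188 left).
Apr has 30 days: +30 → May 1, 1878 (158 left).
May has 31 days: +31 → Jun 1, 1878 (127 left).
Jun has 30 days: +30 → Jul 1, 1878 (97 left).
Jul has 31 days: +31 → Aug 1, 1878 (66 left).
Aug has 31 days: +31 → Sep 1, 1878 (35 left).
Sep has 30 days: +30 → Oct 1, 1878 (5 left).
+5 → Oct 6, 1878.

October 6, 1878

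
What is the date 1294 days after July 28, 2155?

February 11, 2159

+366 (one year; includes Feb 29, 2156) → Jul 28, 2156 (928 left).
+365 (one year) → Jul 28, 2157 (563 left).
+365 (one year) → Jul 28, 2158 (198 left).
Jul has 31 days: +4 → Aug 1, 2158 (194 left).
Aug has 31 days: +31 → Sep 1, 2158 (163 left).
Sep has 30 days: +30 → Oct 1, 2158 (133 left).
Oct has 31 days: +31 → Nov 1, 2158 (102 left).
Nov has 30 days: +30 → Dec 1, 2158 (72 left).
Dec has 31 days: +31 → Jan 1, 2159 (41 left).
Jan has 31 days: +31 → Feb 1, 2159 (10 left).
+10 → Feb 11, 2159.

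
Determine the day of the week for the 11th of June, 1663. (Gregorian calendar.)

Monday

Doomsday rule: the anchor day for the 1600s is Tuesday. For year 63: 63÷12 = 5 r 3, and 3÷4 = 0, so 5+3+0 = 8.
Tuesday + 8 ≡ Wednesday — that's 1663's doomsday.
In June the doomsday date is Jun 6.
Jun 11 is 5 days after Jun 6; 5 mod 7 = 5, so Wednesday + 5 = Monday.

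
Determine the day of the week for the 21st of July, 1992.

Tuesday

January 1, 1992 is a Wednesday.
Jan 1, 1992 → Feb 1, 1992: 31 days (January has 31).
Feb 1, 1992 → Mar 1, 1992: 29 days (February has 29).
Mar 1, 1992 → Apr 1, 1992: 31 days (March has 31).
Apr 1, 1992 → May 1, 1992: 30 days (April has 30).
May 1, 1992 → Jun 1, 1992: 31 days (May has 31).
Jun 1, 1992 → Jul 1, 1992: 30 days (June has 30).
Jul 1, 1992 → Jul 21, 1992: 20 days.
Total: 202 days.
202 mod 7 = 6, so Wednesday + 6 = Tuesday.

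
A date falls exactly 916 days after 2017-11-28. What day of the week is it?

Nov 28, 2017 is a Tuesday.
916 mod 7 = 6, so 916 days after a Tuesday is Tuesday + 6 = Monday.

Monday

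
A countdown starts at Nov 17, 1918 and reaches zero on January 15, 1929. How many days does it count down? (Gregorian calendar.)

Nov 17, 1918 → Nov 17, 1919: 365 days.
Nov 17, 1919 → Nov 17, 1920: 366 days (Feb 29, 1920 is in that span).
Nov 17, 1920 → Nov 17, 1921: 365 days.
Nov 17, 1921 → Nov 17, 1922: 365 days.
Nov 17, 1922 → Nov 17, 1923: 365 days.
Nov 17, 1923 → Nov 17, 1924: 366 days (Feb 29, 1924 is in that span).
Nov 17, 1924 → Nov 17, 1925: 365 days.
Nov 17, 1925 → Nov 17, 1926: 365 days.
Nov 17, 1926 → Nov 17, 1927: 365 days.
Nov 17, 1927 → Nov 17, 1928: 366 days (Feb 29, 1928 is in that span).
Nov 17, 1928 → Dec 17, 1928: 30 days (November has 30).
Dec 17, 1928 → Jan 15, 1929: 29 days.
Total: 3712 days.

3712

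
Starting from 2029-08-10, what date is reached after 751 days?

+365 (one year) → Aug 10, 2030 (386 left).
Aug has 31 days: +22 → Sep 1, 2030 (364 left).
Sep has 30 days: +30 → Oct 1, 2030 (334 left).
Oct has 31 days: +31 → Nov 1, 2030 (303 left).
Nov has 30 days: +30 → Dec 1, 2030 (273 left).
Dec has 31 days: +31 → Jan 1, 2031 (242 left).
Jan has 31 days: +31 → Feb 1, 2031 (211 left).
Feb has 28 days: +28 → Mar 1, 2031 (183 left).
Mar has 31 days: +31 → Apr 1, 2031 (152 left).
Apr has 30 days: +30 → May 1, 2031 (122 left).
May has 31 days: +31 → Jun 1, 2031 (91 left).
Jun has 30 days: +30 → Jul 1, 2031 (61 left).
Jul has 31 days: +31 → Aug 1, 2031 (30 left).
+30 → Aug 31, 2031.

August 31, 2031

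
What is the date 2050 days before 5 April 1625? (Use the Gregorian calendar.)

−365 (one year) → Apr 5, 1624 (1685 left).
−366 (one year; includes Feb 29, 1624) → Apr 5, 1623 (1319 left).
−365 (one year) → Apr 5, 1622 (954 left).
−365 (one year) → Apr 5, 1621 (589 left).
−365 (one year) → Apr 5, 1620 (224 left).
−5 → Mar 31, 1620 (end of Mar, 31 days; 219 left).
−31 → Feb 29, 1620 (end of Feb, 29 days; 188 left).
−29 → Jan 31, 1620 (end of Jan, 31 days; 159 left).
−31 → Dec 31, 1619 (end of Dec, 31 days; 128 left).
−31 → Nov 30, 1619 (end of Nov, 30 days; 97 left).
−30 → Oct 31, 1619 (end of Oct, 31 days; 67 left).
−31 → Sep 30, 1619 (end of Sep, 30 days; 36 left).
−30 → Aug 31, 1619 (end of Aug, 31 days; 6 left).
−6 → Aug 25, 1619.

August 25, 1619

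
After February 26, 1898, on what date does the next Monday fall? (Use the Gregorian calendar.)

February 28, 1898

Feb 26, 1898 is a Saturday.
From Saturday to the next Monday is 2 days.
Feb 26, 1898 + 2 = Feb 28, 1898.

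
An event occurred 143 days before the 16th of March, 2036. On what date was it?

−16 → Feb 29, 2036 (end of Feb, 29 days; 127 left).
−29 → Jan 31, 2036 (end of Jan, 31 days; 98 left).
−31 → Dec 31, 2035 (end of Dec, 31 days; 67 left).
−31 → Nov 30, 2035 (end of Nov, 30 days; 36 left).
−30 → Oct 31, 2035 (end of Oct, 31 days; 6 left).
−6 → Oct 25, 2035.

October 25, 2035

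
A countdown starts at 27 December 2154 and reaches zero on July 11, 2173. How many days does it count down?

Dec 27, 2154 → Dec 27, 2155: 365 days.
Dec 27, 2155 → Dec 27, 2156: 366 days (Feb 29, 2156 is in that span).
Dec 27, 2156 → Dec 27, 2157: 365 days.
Dec 27, 2157 → Dec 27, 2158: 365 days.
Dec 27, 2158 → Dec 27, 2159: 365 days.
Dec 27, 2159 → Dec 27, 2160: 366 days (Feb 29, 2160 is in that span).
Dec 27, 2160 → Dec 27, 2161: 365 days.
Dec 27, 2161 → Dec 27, 2162: 365 days.
Dec 27, 2162 → Dec 27, 2163: 365 days.
Dec 27, 2163 → Dec 27, 2164: 366 days (Feb 29, 2164 is in that span).
Dec 27, 2164 → Dec 27, 2165: 365 days.
Dec 27, 2165 → Dec 27, 2166: 365 days.
Dec 27, 2166 → Dec 27, 2167: 365 days.
Dec 27, 2167 → Dec 27, 2168: 366 days (Feb 29, 2168 is in that span).
Dec 27, 2168 → Dec 27, 2169: 365 days.
Dec 27, 2169 → Dec 27, 2170: 365 days.
Dec 27, 2170 → Dec 27, 2171: 365 days.
Dec 27, 2171 → Dec 27, 2172: 366 days (Feb 29, 2172 is in that span).
Dec 27, 2172 → Jan 27, 2173: 31 days (December has 31).
Jan 27, 2173 → Feb 27, 2173: 31 days (January has 31).
Feb 27, 2173 → Mar 27, 2173: 28 days (February has 28).
Mar 27, 2173 → Apr 27, 2173: 31 days (March has 31).
Apr 27, 2173 → May 27, 2173: 30 days (April has 30).
May 27, 2173 → Jun 27, 2173: 31 days (May has 31).
Jun 27, 2173 → Jul 11, 2173: 14 days.
Total: 6771 days.

6771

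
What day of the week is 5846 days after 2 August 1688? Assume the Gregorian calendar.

Tuesday

Aug 2, 1688 is a Monday.
5846 mod 7 = 1, so 5846 days after a Monday is Monday + 1 = Tuesday.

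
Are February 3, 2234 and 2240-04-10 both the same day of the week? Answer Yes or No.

From Feb 3, 2234 to Apr 10, 2240 is 2258 days.
2258 mod 7 = 4, so they are different weekdays.
(Feb 3, 2234 is a Monday; Apr 10, 2240 is a Friday.)

No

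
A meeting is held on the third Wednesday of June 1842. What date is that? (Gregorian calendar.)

June 15, 1842

June 1, 1842 is a Wednesday.
The first Wednesday is therefore June 1 (same day).
The third Wednesday is 1 + 2×7 = June 15.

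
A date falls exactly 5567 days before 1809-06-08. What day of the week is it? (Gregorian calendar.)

Tuesday

First find the weekday of Jun 8, 1809. Doomsday rule: the anchor day for the 1800s is Friday. For year 09: 9÷12 = 0 r 9, and 9÷4 = 2, so 0+9+2 = 11.
Friday + 11 ≡ Tuesday — that's 1809's doomsday.
In June the doomsday date is Jun 6.
Jun 8 is 2 days after Jun 6; 2 mod 7 = 2, so Tuesday + 2 = Thursday.
5567 mod 7 = 2, so 5567 days before a Thursday is Thursday − 2 = Tuesday.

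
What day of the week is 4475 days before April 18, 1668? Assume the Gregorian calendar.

Monday

First find the weekday of Apr 18, 1668. Doomsday rule: the anchor day for the 1600s is Tuesday. For year 68: 68÷12 = 5 r 8, and 8÷4 = 2, so 5+8+2 = 15.
Tuesday + 15 ≡ Wednesday — that's 1668's doomsday.
In April the doomsday date is Apr 4.
Apr 18 is 14 days after Apr 4; 14 mod 7 = 0, so Wednesday + 0 = Wednesday.
4475 mod 7 = 2, so 4475 days before a Wednesday is Wednesday − 2 = Monday.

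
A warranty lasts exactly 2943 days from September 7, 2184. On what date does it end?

+365 (one year) → Sep 7, 2185 (2578 left).
+365 (one year) → Sep 7, 2186 (2213 left).
+365 (one year) → Sep 7, 2187 (1848 left).
+366 (one year; includes Feb 29, 2188) → Sep 7, 2188 (1482 left).
+365 (one year) → Sep 7, 2189 (1117 left).
+365 (one year) → Sep 7, 2190 (752 left).
+365 (one year) → Sep 7, 2191 (387 left).
Sep has 30 days: +24 → Oct 1, 2191 (363 left).
Oct has 31 days: +31 → Nov 1, 2191 (332 left).
Nov has 30 days: +30 → Dec 1, 2191 (302 left).
Dec has 31 days: +31 → Jan 1, 2192 (271 left).
Jan has 31 days: +31 → Feb 1, 2192 (240 left).
Feb has 29 days: +29 → Mar 1, 2192 (211 left).
Mar has 31 days: +31 → Apr 1, 2192 (180 left).
Apr has 30 days: +30 → May 1, 2192 (150 left).
May has 31 days: +31 → Jun 1, 2192 (119 left).
Jun has 30 days: +30 → Jul 1, 2192 (89 left).
Jul has 31 days: +31 → Aug 1, 2192 (58 left).
Aug has 31 days: +31 → Sep 1, 2192 (27 left).
+27 → Sep 28, 2192.

September 28, 2192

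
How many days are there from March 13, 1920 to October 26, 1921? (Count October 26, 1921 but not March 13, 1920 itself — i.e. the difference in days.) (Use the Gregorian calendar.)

Mar 13, 1920 → Mar 13, 1921: 365 days.
Mar 13, 1921 → Apr 13, 1921: 31 days (March has 31).
Apr 13, 1921 → May 13, 1921: 30 days (April has 30).
May 13, 1921 → Jun 13, 1921: 31 days (May has 31).
Jun 13, 1921 → Jul 13, 1921: 30 days (June has 30).
Jul 13, 1921 → Aug 13, 1921: 31 days (July has 31).
Aug 13, 1921 → Sep 13, 1921: 31 days (August has 31).
Sep 13, 1921 → Oct 13, 1921: 30 days (September has 30).
Oct 13, 1921 → Oct 26, 1921: 13 days.
Total: 592 days.

592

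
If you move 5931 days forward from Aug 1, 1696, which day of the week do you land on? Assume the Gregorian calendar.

Friday

First find the weekday of Aug 1, 1696. Doomsday rule: the anchor day for the 1600s is Tuesday. For year 96: 96÷12 = 8 r 0, and 0÷4 = 0, so 8+0+0 = 8.
Tuesday + 8 ≡ Wednesday — that's 1696's doomsday.
In August the doomsday date is Aug 8.
Aug 1 is 7 days before Aug 8; 7 mod 7 = 0, so Wednesday − 0 = Wednesday.
5931 mod 7 = 2, so 5931 days after a Wednesday is Wednesday + 2 = Friday.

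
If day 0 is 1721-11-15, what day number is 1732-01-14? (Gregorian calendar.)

Nov 15, 1721 → Nov 15, 1722: 365 days.
Nov 15, 1722 → Nov 15, 1723: 365 days.
Nov 15, 1723 → Nov 15, 1724: 366 days (Feb 29, 1724 is in that span).
Nov 15, 1724 → Nov 15, 1725: 365 days.
Nov 15, 1725 → Nov 15, 1726: 365 days.
Nov 15, 1726 → Nov 15, 1727: 365 days.
Nov 15, 1727 → Nov 15, 1728: 366 days (Feb 29, 1728 is in that span).
Nov 15, 1728 → Nov 15, 1729: 365 days.
Nov 15, 1729 → Nov 15, 1730: 365 days.
Nov 15, 1730 → Nov 15, 1731: 365 days.
Nov 15, 1731 → Dec 15, 1731: 30 days (November has 30).
Dec 15, 1731 → Jan 14, 1732: 30 days.
Total: 3712 days.

3712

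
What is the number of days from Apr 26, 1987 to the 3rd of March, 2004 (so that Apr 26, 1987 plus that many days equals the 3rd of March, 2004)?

Apr 26, 1987 → Apr 26, 1988: 366 days (Feb 29, 1988 is in that span).
Apr 26, 1988 → Apr 26, 1989: 365 days.
Apr 26, 1989 → Apr 26, 1990: 365 days.
Apr 26, 1990 → Apr 26, 1991: 365 days.
Apr 26, 1991 → Apr 26, 1992: 366 days (Feb 29, 1992 is in that span).
Apr 26, 1992 → Apr 26, 1993: 365 days.
Apr 26, 1993 → Apr 26, 1994: 365 days.
Apr 26, 1994 → Apr 26, 1995: 365 days.
Apr 26, 1995 → Apr 26, 1996: 366 days (Feb 29, 1996 is in that span).
Apr 26, 1996 → Apr 26, 1997: 365 days.
Apr 26, 1997 → Apr 26, 1998: 365 days.
Apr 26, 1998 → Apr 26, 1999: 365 days.
Apr 26, 1999 → Apr 26, 2000: 366 days (Feb 29, 2000 is in that span).
Apr 26, 2000 → Apr 26, 2001: 365 days.
Apr 26, 2001 → Apr 26, 2002: 365 days.
Apr 26, 2002 → Apr 26, 2003: 365 days.
Apr 26, 2003 → May 26, 2003: 30 days (April has 30).
May 26, 2003 → Jun 26, 2003: 31 days (May has 31).
Jun 26, 2003 → Jul 26, 2003: 30 days (June has 30).
Jul 26, 2003 → Aug 26, 2003: 31 days (July has 31).
Aug 26, 2003 → Sep 26, 2003: 31 days (August has 31).
Sep 26, 2003 → Oct 26, 2003: 30 days (September has 30).
Oct 26, 2003 → Nov 26, 2003: 31 days (October has 31).
Nov 26, 2003 → Dec 26, 2003: 30 days (November has 30).
Dec 26, 2003 → Jan 26, 2004: 31 days (December has 31).
Jan 26, 2004 → Feb 26, 2004: 31 days (January has 31).
Feb 26, 2004 → Mar 3, 2004: 6 days.
Total: 6156 days.

6156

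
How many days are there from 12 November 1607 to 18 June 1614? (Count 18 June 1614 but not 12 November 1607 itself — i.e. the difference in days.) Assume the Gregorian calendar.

2410

Nov 12, 1607 → Nov 12, 1608: 366 days (Feb 29, 1608 is in that span).
Nov 12, 1608 → Nov 12, 1609: 365 days.
Nov 12, 1609 → Nov 12, 1610: 365 days.
Nov 12, 1610 → Nov 12, 1611: 365 days.
Nov 12, 1611 → Nov 12, 1612: 366 days (Feb 29, 1612 is in that span).
Nov 12, 1612 → Nov 12, 1613: 365 days.
Nov 12, 1613 → Dec 12, 1613: 30 days (November has 30).
Dec 12, 1613 → Jan 12, 1614: 31 days (December has 31).
Jan 12, 1614 → Feb 12, 1614: 31 days (January has 31).
Feb 12, 1614 → Mar 12, 1614: 28 days (February has 28).
Mar 12, 1614 → Apr 12, 1614: 31 days (March has 31).
Apr 12, 1614 → May 12, 1614: 30 days (April has 30).
May 12, 1614 → Jun 12, 1614: 31 days (May has 31).
Jun 12, 1614 → Jun 18, 1614: 6 days.
Total: 2410 days.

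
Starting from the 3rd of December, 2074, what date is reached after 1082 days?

November 19, 2077

+365 (one year) → Dec 3, 2075 (717 left).
+366 (one year; includes Feb 29, 2076) → Dec 3, 2076 (351 left).
Dec has 31 days: +29 → Jan 1, 2077 (322 left).
Jan has 31 days: +31 → Feb 1, 2077 (291 left).
Feb has 28 days: +28 → Mar 1, 2077 (263 left).
Mar has 31 days: +31 → Apr 1, 2077 (232 left).
Apr has 30 days: +30 → May 1, 2077 (202 left).
May has 31 days: +31 → Jun 1, 2077 (171 left).
Jun has 30 days: +30 → Jul 1, 2077 (141 left).
Jul has 31 days: +31 → Aug 1, 2077 (110 left).
Aug has 31 days: +31 → Sep 1, 2077 (79 left).
Sep has 30 days: +30 → Oct 1, 2077 (49 left).
Oct has 31 days: +31 → Nov 1, 2077 (18 left).
+18 → Nov 19, 2077.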